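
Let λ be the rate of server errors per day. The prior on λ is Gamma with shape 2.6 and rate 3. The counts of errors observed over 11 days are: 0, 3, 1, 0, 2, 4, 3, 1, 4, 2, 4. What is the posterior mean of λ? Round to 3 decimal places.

Posterior mean ≈ 1.900

The Poisson likelihood adds the total count to the shape and the number of exposure periods to the rate. Here ∑xᵢ = 24 and n = 11, so shape 2.6→26.6 and rate 3→14.
E[λ | data] = 26.6/14 = 1.900.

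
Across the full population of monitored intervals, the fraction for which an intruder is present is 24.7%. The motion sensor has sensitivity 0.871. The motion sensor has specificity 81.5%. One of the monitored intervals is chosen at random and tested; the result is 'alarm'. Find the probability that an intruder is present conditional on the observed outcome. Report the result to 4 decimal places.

P(H | E) ≈ 0.6070

Let H be the event that an intruder is present. P(H) = 0.247, so P(¬H) = 0.753. With E the 'alarm' result, P(E|H) = 0.871 and P(E|¬H) = 0.185.
P(E) = 0.871·0.247 + 0.185·0.753 = 0.21514 + 0.13931 = 0.35444.
By Bayes' theorem, P(H|E) = 0.21514 / 0.35444 = 0.6070.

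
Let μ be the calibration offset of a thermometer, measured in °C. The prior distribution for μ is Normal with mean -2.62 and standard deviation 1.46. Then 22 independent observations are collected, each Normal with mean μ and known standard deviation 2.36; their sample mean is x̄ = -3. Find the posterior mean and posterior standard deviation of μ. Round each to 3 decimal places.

Prior precision 1/τ₀² = 1/1.46² = 0.469131; data precision n/σ² = 22/2.36² = 3.95001.
Posterior precision = 0.469131 + 3.95001 = 4.41915, giving posterior SD = 1/√4.41915 = 0.476.
Posterior mean = (0.469131·-2.62 + 3.95001·-3) / 4.41915 = -2.960.

Posterior mean ≈ -2.960; posterior SD ≈ 0.476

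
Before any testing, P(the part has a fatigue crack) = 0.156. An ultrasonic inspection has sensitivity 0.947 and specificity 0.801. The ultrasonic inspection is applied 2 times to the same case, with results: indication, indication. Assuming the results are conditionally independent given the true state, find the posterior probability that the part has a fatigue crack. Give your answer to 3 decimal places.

Posterior P(H) ≈ 0.807

With H the event that the part has a fatigue crack, the joint likelihood of the observed sequence is P(data|H) = 0.947·0.947 = 0.89681 and P(data|¬H) = 0.199·0.199 = 0.039601.
Bayes: P(H|data) = 0.156·0.89681 / (0.156·0.89681 + 0.844·0.039601) = 0.13990/0.17333 = 0.8072.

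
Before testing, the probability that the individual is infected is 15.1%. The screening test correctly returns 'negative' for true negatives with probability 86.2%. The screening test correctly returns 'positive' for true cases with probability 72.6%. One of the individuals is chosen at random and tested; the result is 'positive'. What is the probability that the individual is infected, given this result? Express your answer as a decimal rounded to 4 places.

P(H | E) ≈ 0.4834

Let H be the event that the individual is infected. P(H) = 0.151, so P(¬H) = 0.849. With E the 'positive' result, P(E|H) = 0.726 and P(E|¬H) = 0.138.
P(E) = 0.726·0.151 + 0.138·0.849 = 0.10963 + 0.11716 = 0.22679.
By Bayes' theorem, P(H|E) = 0.10963 / 0.22679 = 0.4834.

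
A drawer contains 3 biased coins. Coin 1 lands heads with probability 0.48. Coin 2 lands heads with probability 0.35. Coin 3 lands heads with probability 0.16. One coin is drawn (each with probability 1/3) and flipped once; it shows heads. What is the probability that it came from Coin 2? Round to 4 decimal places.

Tabulate prior·likelihood by source: [1] prior 0.333333, lik 0.48, product 0.1600; [2] prior 0.333333, lik 0.35, product 0.1167; [3] prior 0.333333, lik 0.16, product 0.05333.
Normalizing constant = 0.33000; the posterior for Coin 2 is its product over the sum, 0.1167/0.33000 = 0.3535.

Posterior probability ≈ 0.3535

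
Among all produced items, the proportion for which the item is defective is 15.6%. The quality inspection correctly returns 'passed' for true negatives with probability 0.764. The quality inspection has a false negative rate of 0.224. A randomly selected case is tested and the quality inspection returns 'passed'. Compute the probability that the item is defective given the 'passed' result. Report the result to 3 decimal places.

Write H for 'the item is defective'. Prior odds H:¬H = 0.156/0.844 = 0.18483. For the 'passed' outcome, the likelihood ratio is 0.224/0.764 = 0.29319.
Posterior odds = 0.18483 × 0.29319 = 0.054192, so P(H|E) = 0.054192/(1+0.054192) = 0.051.

P(H | E) ≈ 0.051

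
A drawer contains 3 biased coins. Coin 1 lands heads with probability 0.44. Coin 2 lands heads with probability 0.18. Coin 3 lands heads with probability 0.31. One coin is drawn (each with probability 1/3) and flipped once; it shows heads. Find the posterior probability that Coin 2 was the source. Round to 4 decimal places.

Tabulate prior·likelihood by source: [1] prior 0.333333, lik 0.44, product 0.1467; [2] prior 0.333333, lik 0.18, product 0.06000; [3] prior 0.333333, lik 0.31, product 0.1033.
Normalizing constant = 0.31000; the posterior for Coin 2 is its product over the sum, 0.06000/0.31000 = 0.1935.

Posterior probability ≈ 0.1935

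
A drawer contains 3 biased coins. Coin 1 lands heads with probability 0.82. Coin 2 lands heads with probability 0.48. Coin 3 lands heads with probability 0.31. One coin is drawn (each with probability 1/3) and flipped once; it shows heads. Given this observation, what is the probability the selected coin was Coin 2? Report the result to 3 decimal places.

P(heads|C1) = 0.82; P(heads|C2) = 0.48; P(heads|C3) = 0.31.
Prior × likelihood for each source: 0.333333·0.82=0.2733, 0.333333·0.48=0.1600, 0.333333·0.31=0.1033. Summing gives P(heads) = 0.53667.
P(Coin 2 | heads) = 0.1600 / 0.53667 = 0.298.

Posterior probability ≈ 0.298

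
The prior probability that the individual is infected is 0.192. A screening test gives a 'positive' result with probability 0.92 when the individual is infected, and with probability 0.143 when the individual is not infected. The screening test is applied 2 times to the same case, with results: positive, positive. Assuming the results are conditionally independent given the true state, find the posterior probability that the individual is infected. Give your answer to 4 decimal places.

Posterior P(H) ≈ 0.9077

With H the event that the individual is infected, the joint likelihood of the observed sequence is P(data|H) = 0.92·0.92 = 0.84640 and P(data|¬H) = 0.143·0.143 = 0.020449.
Bayes: P(H|data) = 0.192·0.84640 / (0.192·0.84640 + 0.808·0.020449) = 0.16251/0.17903 = 0.9077.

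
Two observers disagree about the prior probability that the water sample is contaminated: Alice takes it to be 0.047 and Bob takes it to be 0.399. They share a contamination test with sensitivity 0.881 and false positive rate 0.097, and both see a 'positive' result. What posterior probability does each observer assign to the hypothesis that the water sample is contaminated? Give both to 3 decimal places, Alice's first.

Alice: 0.309; Bob: 0.858

The likelihood ratio for a 'positive' result is 0.881/0.097 = 9.0825.
Alice: prior odds 0.047/0.953 = 0.049318; posterior odds 0.44793; posterior probability 0.309.
Bob: prior odds 0.399/0.601 = 0.66389; posterior odds 6.0298; posterior probability 0.858.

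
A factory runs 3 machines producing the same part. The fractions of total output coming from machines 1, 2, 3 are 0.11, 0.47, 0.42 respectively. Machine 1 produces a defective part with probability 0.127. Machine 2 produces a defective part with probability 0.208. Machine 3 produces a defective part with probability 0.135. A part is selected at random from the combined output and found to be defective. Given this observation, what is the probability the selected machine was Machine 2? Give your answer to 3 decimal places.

Tabulate prior·likelihood by source: [1] prior 0.11, lik 0.127, product 0.01397; [2] prior 0.47, lik 0.208, product 0.09776; [3] prior 0.42, lik 0.135, product 0.05670.
Normalizing constant = 0.16843; the posterior for Machine 2 is its product over the sum, 0.09776/0.16843 = 0.580.

Posterior probability ≈ 0.580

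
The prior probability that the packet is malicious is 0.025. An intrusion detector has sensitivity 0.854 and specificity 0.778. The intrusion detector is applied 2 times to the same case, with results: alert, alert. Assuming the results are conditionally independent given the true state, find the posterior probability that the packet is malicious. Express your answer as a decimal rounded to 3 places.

With H the event that the packet is malicious, the joint likelihood of the observed sequence is P(data|H) = 0.854·0.854 = 0.72932 and P(data|¬H) = 0.222·0.222 = 0.049284.
Bayes: P(H|data) = 0.025·0.72932 / (0.025·0.72932 + 0.975·0.049284) = 0.018233/0.066285 = 0.2751.

Posterior P(H) ≈ 0.275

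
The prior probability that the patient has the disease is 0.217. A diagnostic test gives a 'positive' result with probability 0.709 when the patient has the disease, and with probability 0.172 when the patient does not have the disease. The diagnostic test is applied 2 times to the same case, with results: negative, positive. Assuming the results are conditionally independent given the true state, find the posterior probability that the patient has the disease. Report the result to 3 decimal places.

Let H be the event that the patient has the disease; start with P(H) = 0.217. P('positive'|H) = 0.709, P('positive'|¬H) = 0.172.
Update on result 1 ('negative'): P(H) ← 0.291·0.2170 / (0.291·0.2170 + 0.828·0.7830) = 0.063147/0.71147 = 0.0888.
Update on result 2 ('positive'): P(H) ← 0.709·0.0888 / (0.709·0.0888 + 0.172·0.9112) = 0.062928/0.21966 = 0.2865.

Posterior P(H) ≈ 0.286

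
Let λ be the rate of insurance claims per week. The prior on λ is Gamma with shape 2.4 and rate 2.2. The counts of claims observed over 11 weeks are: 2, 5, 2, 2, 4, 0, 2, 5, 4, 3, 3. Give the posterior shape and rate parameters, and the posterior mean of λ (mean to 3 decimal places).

Posterior: Gamma(shape=34.4, rate=13.2); mean ≈ 2.606

Total count ∑xᵢ = 32 over n = 11 weeks.
Gamma is conjugate to the Poisson likelihood: posterior is Gamma(shape = 2.4+32 = 34.4, rate = 2.2+11 = 13.2).
Posterior mean = shape/rate = 34.4/13.2 = 2.606.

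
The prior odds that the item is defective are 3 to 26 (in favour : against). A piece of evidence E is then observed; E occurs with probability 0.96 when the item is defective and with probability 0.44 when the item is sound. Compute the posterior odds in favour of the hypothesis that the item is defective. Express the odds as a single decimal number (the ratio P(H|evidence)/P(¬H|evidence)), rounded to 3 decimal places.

Prior odds = 3/26 = 0.11538. In log-odds, ln(0.11538) = -2.1595.
Add log likelihood ratio: ln(2.1818) = 0.78016.
Posterior log-odds = -1.3793, so posterior odds = exp(-1.3793) = 0.25175.

Posterior odds ≈ 0.252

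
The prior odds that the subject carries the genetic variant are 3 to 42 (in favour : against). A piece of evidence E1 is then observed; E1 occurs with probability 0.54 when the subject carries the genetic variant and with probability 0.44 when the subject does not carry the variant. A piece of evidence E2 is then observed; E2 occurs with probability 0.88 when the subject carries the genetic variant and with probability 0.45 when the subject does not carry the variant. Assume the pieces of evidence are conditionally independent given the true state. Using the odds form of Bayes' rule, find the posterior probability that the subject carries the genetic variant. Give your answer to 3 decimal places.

Prior odds = 3/42 = 0.071429. In log-odds, ln(0.071429) = -2.6391.
Add log likelihood ratios: ln(1.2273) + ln(1.9556) = 0.87547.
Posterior log-odds = -1.7636, so posterior odds = exp(-1.7636) = 0.17143. Converting, P(H|E) = 0.17143/1.1714 = 0.146.

Posterior probability ≈ 0.146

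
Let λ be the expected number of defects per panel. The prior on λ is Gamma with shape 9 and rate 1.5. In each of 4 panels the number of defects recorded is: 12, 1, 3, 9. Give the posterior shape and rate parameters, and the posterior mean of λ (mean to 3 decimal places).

Posterior: Gamma(shape=34, rate=5.5); mean ≈ 6.182

The Poisson likelihood adds the total count to the shape and the number of exposure periods to the rate. Here ∑xᵢ = 25 and n = 4, so shape 9→34 and rate 1.5→5.5.
Posterior mean = shape/rate = 34/5.5 = 6.182.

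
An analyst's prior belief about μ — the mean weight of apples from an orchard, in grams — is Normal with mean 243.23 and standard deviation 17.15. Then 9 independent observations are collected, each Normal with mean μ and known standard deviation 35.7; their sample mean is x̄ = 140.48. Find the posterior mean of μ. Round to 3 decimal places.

Posterior mean ≈ 173.873

With known σ, the Normal prior is conjugate. Weight on the data is w = (n/σ²)/(n/σ² + 1/τ₀²) = 0.00706165/(0.00706165+0.00339994) = 0.67501.
Posterior mean = w·x̄ + (1−w)·μ₀ = 0.67501·140.48 + 0.32499·243.23 = 173.873.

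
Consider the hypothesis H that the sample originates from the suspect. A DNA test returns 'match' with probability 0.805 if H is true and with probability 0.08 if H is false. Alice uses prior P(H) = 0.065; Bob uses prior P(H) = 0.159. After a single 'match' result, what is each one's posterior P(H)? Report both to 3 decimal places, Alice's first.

Alice: 0.412; Bob: 0.655

P('+'|H) = 0.805, P('+'|¬H) = 0.08.
Alice: numerator 0.805·0.065 = 0.052325; evidence = 0.052325+0.08·0.935 = 0.12713; posterior = 0.412.
Bob: numerator 0.805·0.159 = 0.12799; evidence = 0.12799+0.08·0.841 = 0.19527; posterior = 0.655.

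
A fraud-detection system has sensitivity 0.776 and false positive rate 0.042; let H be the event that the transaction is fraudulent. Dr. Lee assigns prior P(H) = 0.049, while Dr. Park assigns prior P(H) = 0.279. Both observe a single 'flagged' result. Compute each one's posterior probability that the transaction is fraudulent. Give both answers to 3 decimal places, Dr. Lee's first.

Dr. Lee: 0.488; Dr. Park: 0.877

The likelihood ratio for a 'flagged' result is 0.776/0.042 = 18.476.
Dr. Lee: prior odds 0.049/0.951 = 0.051525; posterior odds 0.95198; posterior probability 0.488.
Dr. Park: prior odds 0.279/0.721 = 0.38696; posterior odds 7.1496; posterior probability 0.877.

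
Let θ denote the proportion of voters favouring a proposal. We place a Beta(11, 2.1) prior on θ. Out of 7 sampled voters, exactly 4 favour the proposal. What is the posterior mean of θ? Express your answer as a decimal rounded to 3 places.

Observing 4 successes and 3 failures updates Beta(11, 2.1) by adding the success and failure counts to the two shape parameters: α = 11+4 = 15, β = 2.1+3 = 5.1.
Posterior mean = α/(α+β) = 15/20.1 = 0.746.

Posterior mean ≈ 0.746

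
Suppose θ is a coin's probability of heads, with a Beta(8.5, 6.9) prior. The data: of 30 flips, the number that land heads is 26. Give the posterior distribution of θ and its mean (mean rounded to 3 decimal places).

Posterior: Beta(34.5, 10.9); mean ≈ 0.760

Observing 26 successes and 4 failures updates Beta(8.5, 6.9) by adding the success and failure counts to the two shape parameters: α = 8.5+26 = 34.5, β = 6.9+4 = 10.9.
Posterior mean = α/(α+β) = 34.5/45.4 = 0.760.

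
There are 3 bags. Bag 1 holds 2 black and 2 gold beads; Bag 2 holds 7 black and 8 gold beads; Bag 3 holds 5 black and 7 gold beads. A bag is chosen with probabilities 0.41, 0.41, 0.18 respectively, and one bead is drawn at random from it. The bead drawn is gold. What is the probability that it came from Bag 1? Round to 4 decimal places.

Posterior probability ≈ 0.3878

Tabulate prior·likelihood by source: [1] prior 0.41, lik 0.5, product 0.2050; [2] prior 0.41, lik 0.5333, product 0.2187; [3] prior 0.18, lik 0.5833, product 0.1050.
Normalizing constant = 0.52867; the posterior for Bag 1 is its product over the sum, 0.2050/0.52867 = 0.3878.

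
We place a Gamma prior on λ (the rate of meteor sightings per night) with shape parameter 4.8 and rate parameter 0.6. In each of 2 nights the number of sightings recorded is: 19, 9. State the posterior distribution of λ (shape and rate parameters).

Posterior: Gamma(shape=32.8, rate=2.6)

The Poisson likelihood adds the total count to the shape and the number of exposure periods to the rate. Here ∑xᵢ = 28 and n = 2, so shape 4.8→32.8 and rate 0.6→2.6.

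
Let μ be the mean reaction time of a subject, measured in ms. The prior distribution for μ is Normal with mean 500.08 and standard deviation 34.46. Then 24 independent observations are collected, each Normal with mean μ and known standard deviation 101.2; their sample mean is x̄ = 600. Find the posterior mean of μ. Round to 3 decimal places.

With known σ, the Normal prior is conjugate. Weight on the data is w = (n/σ²)/(n/σ² + 1/τ₀²) = 0.00234342/(0.00234342+0.00084211) = 0.73565.
Posterior mean = w·x̄ + (1−w)·μ₀ = 0.73565·600 + 0.26435·500.08 = 573.586.

Posterior mean ≈ 573.586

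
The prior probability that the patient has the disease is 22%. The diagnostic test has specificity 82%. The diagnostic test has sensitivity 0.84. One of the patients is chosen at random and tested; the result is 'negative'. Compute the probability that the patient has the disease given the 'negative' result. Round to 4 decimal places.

P(H | E) ≈ 0.0522

Let H be the event that the patient has the disease. P(H) = 0.22, so P(¬H) = 0.78. With E the 'negative' result, P(E|H) = 0.16 and P(E|¬H) = 0.82.
P(E) = 0.16·0.22 + 0.82·0.78 = 0.035200 + 0.63960 = 0.67480.
By Bayes' theorem, P(H|E) = 0.035200 / 0.67480 = 0.0522.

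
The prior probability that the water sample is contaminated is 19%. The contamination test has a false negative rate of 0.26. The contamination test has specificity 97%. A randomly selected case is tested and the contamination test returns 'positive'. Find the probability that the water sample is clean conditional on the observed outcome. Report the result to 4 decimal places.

P(¬H | E) ≈ 0.1474

Write H for 'the water sample is contaminated'. Prior odds H:¬H = 0.19/0.81 = 0.23457. For the 'positive' outcome, the likelihood ratio is 0.74/0.03 = 24.667.
Posterior odds = 0.23457 × 24.667 = 5.7860, so P(H|E) = 5.7860/(1+5.7860) = 0.8526. Then P(¬H|E) = 1 − 0.8526 = 0.1474.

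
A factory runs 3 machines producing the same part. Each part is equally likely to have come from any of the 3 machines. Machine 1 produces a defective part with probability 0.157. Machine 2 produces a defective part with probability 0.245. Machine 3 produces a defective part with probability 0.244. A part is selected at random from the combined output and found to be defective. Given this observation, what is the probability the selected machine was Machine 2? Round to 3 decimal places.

Tabulate prior·likelihood by source: [1] prior 0.333333, lik 0.157, product 0.05233; [2] prior 0.333333, lik 0.245, product 0.08167; [3] prior 0.333333, lik 0.244, product 0.08133.
Normalizing constant = 0.21533; the posterior for Machine 2 is its product over the sum, 0.08167/0.21533 = 0.379.

Posterior probability ≈ 0.379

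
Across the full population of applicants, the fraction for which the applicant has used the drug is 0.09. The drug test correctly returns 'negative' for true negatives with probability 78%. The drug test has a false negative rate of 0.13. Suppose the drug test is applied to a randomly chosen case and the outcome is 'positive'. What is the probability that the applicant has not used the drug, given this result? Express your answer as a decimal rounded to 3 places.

Write H for 'the applicant has used the drug'. Prior odds H:¬H = 0.09/0.91 = 0.098901. For the 'positive' outcome, the likelihood ratio is 0.87/0.22 = 3.9545.
Posterior odds = 0.098901 × 3.9545 = 0.39111, so P(H|E) = 0.39111/(1+0.39111) = 0.281. Then P(¬H|E) = 1 − 0.281 = 0.719.

P(¬H | E) ≈ 0.719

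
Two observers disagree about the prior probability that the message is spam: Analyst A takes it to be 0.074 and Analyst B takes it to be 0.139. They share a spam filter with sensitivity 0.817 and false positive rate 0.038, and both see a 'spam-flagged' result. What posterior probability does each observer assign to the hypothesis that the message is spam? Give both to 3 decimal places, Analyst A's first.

Analyst A: 0.632; Analyst B: 0.776

P('+'|H) = 0.817, P('+'|¬H) = 0.038.
Analyst A: numerator 0.817·0.074 = 0.060458; evidence = 0.060458+0.038·0.926 = 0.095646; posterior = 0.632.
Analyst B: numerator 0.817·0.139 = 0.11356; evidence = 0.11356+0.038·0.861 = 0.14628; posterior = 0.776.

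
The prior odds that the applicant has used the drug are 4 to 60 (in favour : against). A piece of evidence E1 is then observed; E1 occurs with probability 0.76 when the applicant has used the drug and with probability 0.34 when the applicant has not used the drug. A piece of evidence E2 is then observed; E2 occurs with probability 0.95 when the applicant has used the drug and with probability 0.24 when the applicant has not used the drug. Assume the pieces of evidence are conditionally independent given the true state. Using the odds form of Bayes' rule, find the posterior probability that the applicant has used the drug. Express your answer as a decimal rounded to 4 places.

Prior odds = 4/60 = 0.066667.
Likelihood ratio for E1 = 0.76/0.34 = 2.2353.
Likelihood ratio for E2 = 0.95/0.24 = 3.9583.
Posterior odds = prior odds × LR₁ × LR₂ = 0.58987.
Posterior probability = odds/(1+odds) = 0.58987/1.5899 = 0.3710.

Posterior probability ≈ 0.3710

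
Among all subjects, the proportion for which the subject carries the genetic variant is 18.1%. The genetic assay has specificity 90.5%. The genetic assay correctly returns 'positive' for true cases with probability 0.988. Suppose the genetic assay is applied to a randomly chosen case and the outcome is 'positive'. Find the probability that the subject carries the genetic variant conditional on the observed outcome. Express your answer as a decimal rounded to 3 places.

Write H for 'the subject carries the genetic variant'. Prior odds H:¬H = 0.181/0.819 = 0.22100. For the 'positive' outcome, the likelihood ratio is 0.988/0.095 = 10.400.
Posterior odds = 0.22100 × 10.400 = 2.2984, so P(H|E) = 2.2984/(1+2.2984) = 0.697.

P(H | E) ≈ 0.697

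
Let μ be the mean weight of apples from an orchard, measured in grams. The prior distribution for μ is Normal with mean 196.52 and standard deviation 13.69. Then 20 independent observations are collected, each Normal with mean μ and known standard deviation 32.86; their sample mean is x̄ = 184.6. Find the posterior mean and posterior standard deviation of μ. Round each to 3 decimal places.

Prior precision 1/τ₀² = 1/13.69² = 0.00533572; data precision n/σ² = 20/32.86² = 0.0185223.
Posterior precision = 0.00533572 + 0.0185223 = 0.0238580, giving posterior SD = 1/√0.0238580 = 6.474.
Posterior mean = (0.00533572·196.52 + 0.0185223·184.6) / 0.0238580 = 187.266.

Posterior mean ≈ 187.266; posterior SD ≈ 6.474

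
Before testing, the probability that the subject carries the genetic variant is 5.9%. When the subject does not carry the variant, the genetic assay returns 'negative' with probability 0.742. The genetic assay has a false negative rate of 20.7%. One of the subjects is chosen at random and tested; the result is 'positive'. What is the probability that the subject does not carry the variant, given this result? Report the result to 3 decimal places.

P(¬H | E) ≈ 0.838

Let H be the event that the subject carries the genetic variant. P(H) = 0.059, so P(¬H) = 0.941. With E the 'positive' result, P(E|H) = 0.793 and P(E|¬H) = 0.258.
P(E) = 0.793·0.059 + 0.258·0.941 = 0.046787 + 0.24278 = 0.28957.
By Bayes' theorem, P(H|E) = 0.046787 / 0.28957 = 0.162. Hence P(¬H|E) = 1 − 0.162 = 0.838.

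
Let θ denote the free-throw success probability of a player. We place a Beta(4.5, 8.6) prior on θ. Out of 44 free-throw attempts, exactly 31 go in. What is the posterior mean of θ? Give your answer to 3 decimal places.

The binomial likelihood is conjugate to the Beta prior: with 31 successes and 13 failures, the posterior is Beta(4.5+31, 8.6+13) = Beta(35.5, 21.6).
E[θ | data] = 35.5/(35.5+21.6) = 0.622.

Posterior mean ≈ 0.622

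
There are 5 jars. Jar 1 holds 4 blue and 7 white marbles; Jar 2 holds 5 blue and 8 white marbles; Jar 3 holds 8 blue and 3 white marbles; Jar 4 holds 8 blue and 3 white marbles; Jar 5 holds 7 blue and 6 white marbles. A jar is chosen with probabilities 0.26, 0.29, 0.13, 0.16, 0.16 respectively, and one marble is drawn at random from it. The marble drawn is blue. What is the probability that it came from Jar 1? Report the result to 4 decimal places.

Posterior probability ≈ 0.1879

Tabulate prior·likelihood by source: [1] prior 0.26, lik 0.3636, product 0.09455; [2] prior 0.29, lik 0.3846, product 0.1115; [3] prior 0.13, lik 0.7273, product 0.09455; [4] prior 0.16, lik 0.7273, product 0.1164; [5] prior 0.16, lik 0.5385, product 0.08615.
Normalizing constant = 0.50315; the posterior for Jar 1 is its product over the sum, 0.09455/0.50315 = 0.1879.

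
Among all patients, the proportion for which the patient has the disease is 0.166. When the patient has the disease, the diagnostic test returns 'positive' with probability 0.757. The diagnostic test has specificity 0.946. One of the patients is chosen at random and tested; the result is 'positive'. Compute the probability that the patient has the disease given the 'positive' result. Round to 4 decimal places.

Write H for 'the patient has the disease'. Prior odds H:¬H = 0.166/0.834 = 0.19904. For the 'positive' outcome, the likelihood ratio is 0.757/0.054 = 14.019.
Posterior odds = 0.19904 × 14.019 = 2.7903, so P(H|E) = 2.7903/(1+2.7903) = 0.7362.

P(H | E) ≈ 0.7362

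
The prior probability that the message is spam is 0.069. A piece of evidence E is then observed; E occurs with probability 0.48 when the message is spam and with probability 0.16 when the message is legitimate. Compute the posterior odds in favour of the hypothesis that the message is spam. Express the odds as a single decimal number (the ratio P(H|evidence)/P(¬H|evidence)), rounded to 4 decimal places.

Posterior odds ≈ 0.2223

Prior odds = 0.069/(1−0.069) = 0.074114.
Likelihood ratio for E = 0.48/0.16 = 3.0000.
Posterior odds = prior odds × LR = 0.22234.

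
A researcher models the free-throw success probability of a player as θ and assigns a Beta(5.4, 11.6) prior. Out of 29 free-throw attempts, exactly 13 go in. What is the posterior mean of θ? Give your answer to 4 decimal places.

The binomial likelihood is conjugate to the Beta prior: with 13 successes and 16 failures, the posterior is Beta(5.4+13, 11.6+16) = Beta(18.4, 27.6).
Posterior mean = α/(α+β) = 18.4/46 = 0.4000.

Posterior mean ≈ 0.4000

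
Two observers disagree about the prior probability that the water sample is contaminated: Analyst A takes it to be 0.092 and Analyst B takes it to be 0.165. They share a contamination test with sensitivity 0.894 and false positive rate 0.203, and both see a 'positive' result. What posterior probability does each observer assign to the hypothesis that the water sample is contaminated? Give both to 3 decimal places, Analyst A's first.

Analyst A: 0.309; Analyst B: 0.465

P('+'|H) = 0.894, P('+'|¬H) = 0.203.
Analyst A: numerator 0.894·0.092 = 0.082248; evidence = 0.082248+0.203·0.908 = 0.26657; posterior = 0.309.
Analyst B: numerator 0.894·0.165 = 0.14751; evidence = 0.14751+0.203·0.835 = 0.31702; posterior = 0.465.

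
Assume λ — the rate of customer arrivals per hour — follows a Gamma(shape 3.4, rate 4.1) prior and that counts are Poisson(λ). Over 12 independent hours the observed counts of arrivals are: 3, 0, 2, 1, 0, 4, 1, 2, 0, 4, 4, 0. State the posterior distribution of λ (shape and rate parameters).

Total count ∑xᵢ = 21 over n = 12 hours.
Gamma is conjugate to the Poisson likelihood: posterior is Gamma(shape = 3.4+21 = 24.4, rate = 4.1+12 = 16.1).

Posterior: Gamma(shape=24.4, rate=16.1)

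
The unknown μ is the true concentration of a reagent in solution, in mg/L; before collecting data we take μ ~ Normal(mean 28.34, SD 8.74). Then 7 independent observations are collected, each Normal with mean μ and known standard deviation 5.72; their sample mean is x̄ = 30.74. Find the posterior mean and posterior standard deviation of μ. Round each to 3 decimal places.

Prior precision 1/τ₀² = 1/8.74² = 0.0130911; data precision n/σ² = 7/5.72² = 0.213947.
Posterior precision = 0.0130911 + 0.213947 = 0.227038, giving posterior SD = 1/√0.227038 = 2.099.
Posterior mean = (0.0130911·28.34 + 0.213947·30.74) / 0.227038 = 30.602.

Posterior mean ≈ 30.602; posterior SD ≈ 2.099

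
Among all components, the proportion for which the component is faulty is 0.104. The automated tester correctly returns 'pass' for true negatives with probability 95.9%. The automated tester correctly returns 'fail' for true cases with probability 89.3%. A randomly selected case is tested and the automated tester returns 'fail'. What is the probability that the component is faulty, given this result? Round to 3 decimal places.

Write H for 'the component is faulty'. Prior odds H:¬H = 0.104/0.896 = 0.11607. For the 'fail' outcome, the likelihood ratio is 0.893/0.041 = 21.780.
Posterior odds = 0.11607 × 21.780 = 2.5281, so P(H|E) = 2.5281/(1+2.5281) = 0.717.

P(H | E) ≈ 0.717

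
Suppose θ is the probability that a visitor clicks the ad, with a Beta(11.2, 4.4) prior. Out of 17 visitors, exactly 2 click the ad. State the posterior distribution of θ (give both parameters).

Posterior: Beta(13.2, 19.4)

Observing 2 successes and 15 failures updates Beta(11.2, 4.4) by adding the success and failure counts to the two shape parameters: α = 11.2+2 = 13.2, β = 4.4+15 = 19.4.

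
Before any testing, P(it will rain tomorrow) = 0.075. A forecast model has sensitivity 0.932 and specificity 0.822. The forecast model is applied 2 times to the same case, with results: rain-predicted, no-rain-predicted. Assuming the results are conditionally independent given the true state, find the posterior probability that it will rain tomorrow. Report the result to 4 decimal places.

Posterior P(H) ≈ 0.0339

Let H be the event that it will rain tomorrow; start with P(H) = 0.075. P('rain-predicted'|H) = 0.932, P('rain-predicted'|¬H) = 0.178.
Update on result 1 ('rain-predicted'): P(H) ← 0.932·0.0750 / (0.932·0.0750 + 0.178·0.9250) = 0.069900/0.23455 = 0.2980.
Update on result 2 ('no-rain-predicted'): P(H) ← 0.068·0.2980 / (0.068·0.2980 + 0.822·0.7020) = 0.020265/0.59729 = 0.0339.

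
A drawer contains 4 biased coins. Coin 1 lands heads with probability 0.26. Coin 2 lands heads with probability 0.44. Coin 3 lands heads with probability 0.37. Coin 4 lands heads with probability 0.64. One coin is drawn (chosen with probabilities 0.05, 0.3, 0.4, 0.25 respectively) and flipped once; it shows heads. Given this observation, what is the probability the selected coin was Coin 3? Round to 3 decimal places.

Posterior probability ≈ 0.327

Tabulate prior·likelihood by source: [1] prior 0.05, lik 0.26, product 0.01300; [2] prior 0.3, lik 0.44, product 0.1320; [3] prior 0.4, lik 0.37, product 0.1480; [4] prior 0.25, lik 0.64, product 0.1600.
Normalizing constant = 0.45300; the posterior for Coin 3 is its product over the sum, 0.1480/0.45300 = 0.327.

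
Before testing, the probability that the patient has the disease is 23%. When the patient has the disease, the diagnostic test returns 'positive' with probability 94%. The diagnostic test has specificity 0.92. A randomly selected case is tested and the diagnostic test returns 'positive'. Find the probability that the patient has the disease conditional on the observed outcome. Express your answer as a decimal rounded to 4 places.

Write H for 'the patient has the disease'. Prior odds H:¬H = 0.23/0.77 = 0.29870. For the 'positive' outcome, the likelihood ratio is 0.94/0.08 = 11.750.
Posterior odds = 0.29870 × 11.750 = 3.5097, so P(H|E) = 3.5097/(1+3.5097) = 0.7783.

P(H | E) ≈ 0.7783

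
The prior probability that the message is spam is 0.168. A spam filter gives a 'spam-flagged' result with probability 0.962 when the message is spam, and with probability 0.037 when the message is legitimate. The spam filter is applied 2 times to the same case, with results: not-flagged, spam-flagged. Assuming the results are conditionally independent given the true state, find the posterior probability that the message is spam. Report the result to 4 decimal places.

With H the event that the message is spam, the joint likelihood of the observed sequence is P(data|H) = 0.038·0.962 = 0.036556 and P(data|¬H) = 0.963·0.037 = 0.035631.
Bayes: P(H|data) = 0.168·0.036556 / (0.168·0.036556 + 0.832·0.035631) = 0.0061414/0.035786 = 0.1716.

Posterior P(H) ≈ 0.1716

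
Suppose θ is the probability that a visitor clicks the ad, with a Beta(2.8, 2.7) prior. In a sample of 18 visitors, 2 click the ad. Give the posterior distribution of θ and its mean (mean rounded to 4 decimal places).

Observing 2 successes and 16 failures updates Beta(2.8, 2.7) by adding the success and failure counts to the two shape parameters: α = 2.8+2 = 4.8, β = 2.7+16 = 18.7.
E[θ | data] = 4.8/(4.8+18.7) = 0.2043.

Posterior: Beta(4.8, 18.7); mean ≈ 0.2043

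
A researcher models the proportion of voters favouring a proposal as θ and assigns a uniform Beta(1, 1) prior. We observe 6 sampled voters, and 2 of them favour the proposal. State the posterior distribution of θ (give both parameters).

Observing 2 successes and 4 failures updates Beta(1, 1) by adding the success and failure counts to the two shape parameters: α = 1+2 = 3, β = 1+4 = 5.

Posterior: Beta(3, 5)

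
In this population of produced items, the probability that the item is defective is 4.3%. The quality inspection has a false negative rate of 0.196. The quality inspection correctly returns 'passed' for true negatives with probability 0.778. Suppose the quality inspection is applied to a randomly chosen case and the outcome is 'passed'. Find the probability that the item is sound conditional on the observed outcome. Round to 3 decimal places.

Let H be the event that the item is defective. P(H) = 0.043, so P(¬H) = 0.957. With E the 'passed' result, P(E|H) = 0.196 and P(E|¬H) = 0.778.
P(E) = 0.196·0.043 + 0.778·0.957 = 0.0084280 + 0.74455 = 0.75297.
By Bayes' theorem, P(H|E) = 0.0084280 / 0.75297 = 0.011. Hence P(¬H|E) = 1 − 0.011 = 0.989.

P(¬H | E) ≈ 0.989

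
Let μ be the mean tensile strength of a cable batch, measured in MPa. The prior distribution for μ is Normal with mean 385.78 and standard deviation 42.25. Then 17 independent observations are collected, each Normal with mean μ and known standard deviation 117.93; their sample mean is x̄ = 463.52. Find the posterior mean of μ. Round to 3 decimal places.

Posterior mean ≈ 439.089

With known σ, the Normal prior is conjugate. Weight on the data is w = (n/σ²)/(n/σ² + 1/τ₀²) = 0.00122236/(0.00122236+0.00056020) = 0.68573.
Posterior mean = w·x̄ + (1−w)·μ₀ = 0.68573·463.52 + 0.31427·385.78 = 439.089.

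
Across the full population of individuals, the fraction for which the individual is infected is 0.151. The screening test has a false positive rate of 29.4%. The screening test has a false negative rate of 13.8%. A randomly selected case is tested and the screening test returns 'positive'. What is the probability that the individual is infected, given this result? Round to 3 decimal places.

Let H be the event that the individual is infected. P(H) = 0.151, so P(¬H) = 0.849. With E the 'positive' result, P(E|H) = 0.862 and P(E|¬H) = 0.294.
P(E) = 0.862·0.151 + 0.294·0.849 = 0.13016 + 0.24961 = 0.37977.
By Bayes' theorem, P(H|E) = 0.13016 / 0.37977 = 0.343.

P(H | E) ≈ 0.343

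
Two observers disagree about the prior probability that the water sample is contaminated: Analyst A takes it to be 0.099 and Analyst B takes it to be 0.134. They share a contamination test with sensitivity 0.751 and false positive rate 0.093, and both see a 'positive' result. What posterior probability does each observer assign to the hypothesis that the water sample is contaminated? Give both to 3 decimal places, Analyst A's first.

Analyst A: 0.470; Analyst B: 0.555

The likelihood ratio for a 'positive' result is 0.751/0.093 = 8.0753.
Analyst A: prior odds 0.099/0.901 = 0.10988; posterior odds 0.88729; posterior probability 0.470.
Analyst B: prior odds 0.134/0.866 = 0.15473; posterior odds 1.2495; posterior probability 0.555.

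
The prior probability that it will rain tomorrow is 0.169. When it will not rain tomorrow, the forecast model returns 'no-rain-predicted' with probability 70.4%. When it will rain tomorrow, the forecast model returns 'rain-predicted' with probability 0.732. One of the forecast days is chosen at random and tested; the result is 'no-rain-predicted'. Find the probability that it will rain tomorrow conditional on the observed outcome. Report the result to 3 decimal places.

Write H for 'it will rain tomorrow'. Prior odds H:¬H = 0.169/0.831 = 0.20337. For the 'no-rain-predicted' outcome, the likelihood ratio is 0.268/0.704 = 0.38068.
Posterior odds = 0.20337 × 0.38068 = 0.077419, so P(H|E) = 0.077419/(1+0.077419) = 0.072.

P(H | E) ≈ 0.072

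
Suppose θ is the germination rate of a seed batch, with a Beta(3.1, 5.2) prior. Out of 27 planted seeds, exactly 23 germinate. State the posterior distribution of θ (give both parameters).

The binomial likelihood is conjugate to the Beta prior: with 23 successes and 4 failures, the posterior is Beta(3.1+23, 5.2+4) = Beta(26.1, 9.2).

Posterior: Beta(26.1, 9.2)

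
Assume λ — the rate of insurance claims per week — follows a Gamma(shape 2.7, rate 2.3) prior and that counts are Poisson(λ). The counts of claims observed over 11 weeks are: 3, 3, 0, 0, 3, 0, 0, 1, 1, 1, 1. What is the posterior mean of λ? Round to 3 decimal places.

Posterior mean ≈ 1.180

Total count ∑xᵢ = 13 over n = 11 weeks.
Gamma is conjugate to the Poisson likelihood: posterior is Gamma(shape = 2.7+13 = 15.7, rate = 2.3+11 = 13.3).
E[λ | data] = 15.7/13.3 = 1.180.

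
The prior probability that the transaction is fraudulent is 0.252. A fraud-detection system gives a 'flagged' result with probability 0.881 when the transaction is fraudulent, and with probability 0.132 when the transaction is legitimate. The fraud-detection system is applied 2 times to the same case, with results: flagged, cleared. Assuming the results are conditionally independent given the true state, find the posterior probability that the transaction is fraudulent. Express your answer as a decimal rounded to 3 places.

With H the event that the transaction is fraudulent, the joint likelihood of the observed sequence is P(data|H) = 0.881·0.119 = 0.10484 and P(data|¬H) = 0.132·0.868 = 0.11458.
Bayes: P(H|data) = 0.252·0.10484 / (0.252·0.10484 + 0.748·0.11458) = 0.026419/0.11212 = 0.2356.

Posterior P(H) ≈ 0.236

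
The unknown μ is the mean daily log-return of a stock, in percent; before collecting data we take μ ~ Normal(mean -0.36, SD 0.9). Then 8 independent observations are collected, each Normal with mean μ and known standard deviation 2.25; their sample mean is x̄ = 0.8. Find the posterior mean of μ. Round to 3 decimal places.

With known σ, the Normal prior is conjugate. Weight on the data is w = (n/σ²)/(n/σ² + 1/τ₀²) = 1.58025/(1.58025+1.23457) = 0.56140.
Posterior mean = w·x̄ + (1−w)·μ₀ = 0.56140·0.8 + 0.43860·-0.36 = 0.291.

Posterior mean ≈ 0.291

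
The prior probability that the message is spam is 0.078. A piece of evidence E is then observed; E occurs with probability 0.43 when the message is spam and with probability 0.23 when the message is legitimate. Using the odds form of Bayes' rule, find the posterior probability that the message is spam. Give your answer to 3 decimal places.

Posterior probability ≈ 0.137

Prior odds = 0.078/(1−0.078) = 0.084599.
Likelihood ratio for E = 0.43/0.23 = 1.8696.
Posterior odds = prior odds × LR = 0.15816.
Posterior probability = odds/(1+odds) = 0.15816/1.1582 = 0.137.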